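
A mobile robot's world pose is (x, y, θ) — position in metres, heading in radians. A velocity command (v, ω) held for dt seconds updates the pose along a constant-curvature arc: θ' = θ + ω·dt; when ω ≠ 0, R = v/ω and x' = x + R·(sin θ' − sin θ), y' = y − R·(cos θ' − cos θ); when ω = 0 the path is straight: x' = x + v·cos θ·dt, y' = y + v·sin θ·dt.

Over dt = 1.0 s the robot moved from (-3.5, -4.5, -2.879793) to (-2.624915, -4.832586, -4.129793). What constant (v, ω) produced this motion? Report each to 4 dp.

v = -1.0000, ω = -1.2500

Δθ = -4.129793 − -2.879793 = -1.250000
ω = Δθ/dt = -1.250000/1.0 = -1.2500
R = Δx/(sin θ' − sin θ) = 0.8000
v = R·ω = 0.8000·-1.2500 = -1.0000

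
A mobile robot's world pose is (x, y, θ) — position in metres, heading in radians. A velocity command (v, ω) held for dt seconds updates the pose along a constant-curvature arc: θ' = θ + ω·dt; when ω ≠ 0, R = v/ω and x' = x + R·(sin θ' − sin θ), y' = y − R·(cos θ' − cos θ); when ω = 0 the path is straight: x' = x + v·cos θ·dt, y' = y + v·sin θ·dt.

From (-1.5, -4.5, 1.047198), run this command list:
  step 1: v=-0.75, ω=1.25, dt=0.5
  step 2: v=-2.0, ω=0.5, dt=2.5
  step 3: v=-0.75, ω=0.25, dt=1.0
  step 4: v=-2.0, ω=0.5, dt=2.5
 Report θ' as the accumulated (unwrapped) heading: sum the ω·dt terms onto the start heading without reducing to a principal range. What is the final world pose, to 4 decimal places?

step 1: θ'=1.6722 (R=-0.6000) → pose (-1.5773, -4.8607, 1.6722)
step 2: θ'=2.9222 (R=-4.0000) → pose (1.5316, -8.3599, 2.9222)
step 3: θ'=3.1722 (R=-3.0000) → pose (2.2763, -8.4304, 3.1722)
step 4: θ'=4.4222 (R=-4.0000) → pose (5.9867, -5.5769, 4.4222)

(5.9867, -5.5769, 4.4222)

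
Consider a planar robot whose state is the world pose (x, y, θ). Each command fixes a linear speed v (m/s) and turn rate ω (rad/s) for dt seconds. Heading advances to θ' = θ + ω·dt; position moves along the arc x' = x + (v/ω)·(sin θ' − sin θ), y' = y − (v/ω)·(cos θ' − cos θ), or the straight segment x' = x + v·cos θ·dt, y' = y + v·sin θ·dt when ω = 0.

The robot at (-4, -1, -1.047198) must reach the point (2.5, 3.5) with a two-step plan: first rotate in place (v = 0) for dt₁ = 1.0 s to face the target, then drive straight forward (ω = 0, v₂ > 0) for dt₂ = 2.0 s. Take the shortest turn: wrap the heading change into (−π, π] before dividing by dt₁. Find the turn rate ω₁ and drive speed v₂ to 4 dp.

ω₁ = 1.6527, v₂ = 3.9528

heading to target = atan2(3.5−-1, 2.5−-4) = 0.6055
Δθ = wrap(0.6055 − -1.0472) = 1.6527; ω₁ = Δθ/dt₁ = 1.6527
distance = √((2.5−-4)² + (3.5−-1)²) = 7.9057; v₂ = distance/dt₂ = 3.9528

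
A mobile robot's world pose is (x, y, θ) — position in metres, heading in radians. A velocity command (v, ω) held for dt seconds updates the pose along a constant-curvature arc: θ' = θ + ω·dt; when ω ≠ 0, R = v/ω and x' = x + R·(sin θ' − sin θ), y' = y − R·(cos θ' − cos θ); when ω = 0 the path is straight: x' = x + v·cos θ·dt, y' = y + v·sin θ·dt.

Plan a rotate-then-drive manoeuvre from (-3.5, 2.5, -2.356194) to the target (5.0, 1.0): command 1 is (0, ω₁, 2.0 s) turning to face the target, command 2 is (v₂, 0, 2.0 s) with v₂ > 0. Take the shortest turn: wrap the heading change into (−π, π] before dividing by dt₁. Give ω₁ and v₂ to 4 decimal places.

heading to target = atan2(1−2.5, 5−-3.5) = -0.1747
Δθ = wrap(-0.1747 − -2.3562) = 2.1815; ω₁ = Δθ/dt₁ = 1.0908
distance = √((5−-3.5)² + (1−2.5)²) = 8.6313; v₂ = distance/dt₂ = 4.3157

ω₁ = 1.0908, v₂ = 4.3157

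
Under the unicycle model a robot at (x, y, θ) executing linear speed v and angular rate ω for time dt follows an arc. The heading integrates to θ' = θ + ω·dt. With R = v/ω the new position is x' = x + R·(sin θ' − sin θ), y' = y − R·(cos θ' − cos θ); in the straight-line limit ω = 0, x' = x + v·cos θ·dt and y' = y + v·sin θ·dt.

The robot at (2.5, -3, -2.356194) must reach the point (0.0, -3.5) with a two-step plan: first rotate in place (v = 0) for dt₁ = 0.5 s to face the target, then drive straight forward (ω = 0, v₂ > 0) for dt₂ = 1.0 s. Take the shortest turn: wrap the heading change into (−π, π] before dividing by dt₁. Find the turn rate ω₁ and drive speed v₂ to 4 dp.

heading to target = atan2(-3.5−-3, 0−2.5) = -2.9442
Δθ = wrap(-2.9442 − -2.3562) = -0.5880; ω₁ = Δθ/dt₁ = -1.1760
distance = √((0−2.5)² + (-3.5−-3)²) = 2.5495; v₂ = distance/dt₂ = 2.5495

ω₁ = -1.1760, v₂ = 2.5495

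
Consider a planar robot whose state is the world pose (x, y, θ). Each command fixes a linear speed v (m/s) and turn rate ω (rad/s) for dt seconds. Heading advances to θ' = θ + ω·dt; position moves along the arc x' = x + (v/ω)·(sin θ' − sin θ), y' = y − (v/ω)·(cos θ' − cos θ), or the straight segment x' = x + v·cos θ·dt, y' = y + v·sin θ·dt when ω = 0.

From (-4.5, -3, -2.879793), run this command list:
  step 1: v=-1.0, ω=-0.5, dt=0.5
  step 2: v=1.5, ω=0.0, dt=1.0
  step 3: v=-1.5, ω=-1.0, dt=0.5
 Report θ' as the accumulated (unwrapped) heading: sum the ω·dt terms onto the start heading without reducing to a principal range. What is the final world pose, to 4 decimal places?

step 1: θ'=-3.1298 (R=2.0000) → pose (-4.0060, -2.9320, -3.1298)
step 2: θ'=-3.1298 (straight) → pose (-5.5059, -2.9497, -3.1298)
step 3: θ'=-3.6298 (R=1.5000) → pose (-4.7846, -3.1248, -3.6298)

(-4.7846, -3.1248, -3.6298)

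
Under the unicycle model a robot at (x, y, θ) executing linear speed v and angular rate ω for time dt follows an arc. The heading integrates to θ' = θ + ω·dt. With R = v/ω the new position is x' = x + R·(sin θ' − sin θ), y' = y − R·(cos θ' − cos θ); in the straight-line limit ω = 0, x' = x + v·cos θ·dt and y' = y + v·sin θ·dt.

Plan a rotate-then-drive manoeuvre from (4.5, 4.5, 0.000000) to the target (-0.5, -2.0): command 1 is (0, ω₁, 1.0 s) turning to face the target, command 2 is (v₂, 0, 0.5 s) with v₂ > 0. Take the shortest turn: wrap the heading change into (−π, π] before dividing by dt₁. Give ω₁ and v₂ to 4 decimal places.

ω₁ = -2.2265, v₂ = 16.4012

heading to target = atan2(-2−4.5, -0.5−4.5) = -2.2265
Δθ = wrap(-2.2265 − 0.0000) = -2.2265; ω₁ = Δθ/dt₁ = -2.2265
distance = √((-0.5−4.5)² + (-2−4.5)²) = 8.2006; v₂ = distance/dt₂ = 16.4012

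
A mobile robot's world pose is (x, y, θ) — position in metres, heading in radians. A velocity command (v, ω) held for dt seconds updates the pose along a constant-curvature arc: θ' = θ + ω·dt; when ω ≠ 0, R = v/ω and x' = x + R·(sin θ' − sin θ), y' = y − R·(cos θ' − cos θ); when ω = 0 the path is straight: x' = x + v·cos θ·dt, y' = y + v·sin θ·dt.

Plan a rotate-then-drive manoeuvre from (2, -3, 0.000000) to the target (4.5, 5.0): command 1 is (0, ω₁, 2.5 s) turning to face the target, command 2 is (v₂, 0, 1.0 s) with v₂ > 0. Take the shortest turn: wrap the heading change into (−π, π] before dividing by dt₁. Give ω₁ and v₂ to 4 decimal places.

heading to target = atan2(5−-3, 4.5−2) = 1.2679
Δθ = wrap(1.2679 − 0.0000) = 1.2679; ω₁ = Δθ/dt₁ = 0.5072
distance = √((4.5−2)² + (5−-3)²) = 8.3815; v₂ = distance/dt₂ = 8.3815

ω₁ = 0.5072, v₂ = 8.3815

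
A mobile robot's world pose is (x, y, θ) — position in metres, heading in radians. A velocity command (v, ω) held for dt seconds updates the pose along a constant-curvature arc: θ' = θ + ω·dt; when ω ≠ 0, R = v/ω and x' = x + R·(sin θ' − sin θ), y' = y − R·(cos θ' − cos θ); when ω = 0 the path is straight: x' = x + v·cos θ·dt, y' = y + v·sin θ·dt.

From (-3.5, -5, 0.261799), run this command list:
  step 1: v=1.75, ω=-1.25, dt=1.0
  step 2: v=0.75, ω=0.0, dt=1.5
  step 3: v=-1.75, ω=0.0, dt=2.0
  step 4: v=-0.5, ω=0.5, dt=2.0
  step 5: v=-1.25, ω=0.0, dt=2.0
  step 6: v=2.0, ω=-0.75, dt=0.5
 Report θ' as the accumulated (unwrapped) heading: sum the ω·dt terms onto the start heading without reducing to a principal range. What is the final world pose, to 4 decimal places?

step 1: θ'=-0.9882 (R=-1.4000) → pose (-1.9686, -5.5820, -0.9882)
step 2: θ'=-0.9882 (straight) → pose (-1.3496, -6.5214, -0.9882)
step 3: θ'=-0.9882 (straight) → pose (-3.2753, -3.5988, -0.9882)
step 4: θ'=0.0118 (R=-1.0000) → pose (-4.1221, -3.1491, 0.0118)
step 5: θ'=0.0118 (straight) → pose (-6.6220, -3.1786, 0.0118)
step 6: θ'=-0.3632 (R=-2.6667) → pose (-5.6431, -3.3523, -0.3632)

(-5.6431, -3.3523, -0.3632)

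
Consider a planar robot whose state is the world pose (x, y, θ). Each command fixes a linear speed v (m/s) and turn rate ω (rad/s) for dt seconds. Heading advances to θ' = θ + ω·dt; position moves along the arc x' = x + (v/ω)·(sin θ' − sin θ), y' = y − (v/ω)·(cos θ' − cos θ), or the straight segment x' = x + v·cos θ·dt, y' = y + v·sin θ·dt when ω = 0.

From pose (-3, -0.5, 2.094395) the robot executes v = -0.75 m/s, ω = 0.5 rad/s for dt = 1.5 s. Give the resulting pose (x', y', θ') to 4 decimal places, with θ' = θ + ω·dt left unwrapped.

(-2.1402, -1.1842, 2.8444)

θ' = 2.0944 + 0.5·1.5 = 2.8444
R = v/ω = -0.75/0.5 = -1.5000
x' = -3 + -1.5000·(sin 2.8444 − sin 2.0944) = -2.1402
y' = -0.5 − -1.5000·(cos 2.8444 − cos 2.0944) = -1.1842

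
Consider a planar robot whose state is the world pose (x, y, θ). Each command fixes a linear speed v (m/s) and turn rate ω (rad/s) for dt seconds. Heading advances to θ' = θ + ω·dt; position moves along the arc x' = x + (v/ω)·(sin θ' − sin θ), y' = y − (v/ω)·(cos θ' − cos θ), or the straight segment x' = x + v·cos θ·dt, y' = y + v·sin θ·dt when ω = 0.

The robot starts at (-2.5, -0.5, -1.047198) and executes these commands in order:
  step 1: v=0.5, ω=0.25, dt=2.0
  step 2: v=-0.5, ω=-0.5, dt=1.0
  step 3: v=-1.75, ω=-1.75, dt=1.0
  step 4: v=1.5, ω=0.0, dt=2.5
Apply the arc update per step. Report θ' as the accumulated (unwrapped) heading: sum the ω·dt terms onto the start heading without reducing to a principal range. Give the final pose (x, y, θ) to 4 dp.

(-5.1557, -0.6788, -2.7972)

step 1: θ'=-0.5472 (R=2.0000) → pose (-1.8085, -1.2080, -0.5472)
step 2: θ'=-1.0472 (R=1.0000) → pose (-2.1543, -0.8540, -1.0472)
step 3: θ'=-2.7972 (R=1.0000) → pose (-1.6259, 0.5873, -2.7972)
step 4: θ'=-2.7972 (straight) → pose (-5.1557, -0.6788, -2.7972)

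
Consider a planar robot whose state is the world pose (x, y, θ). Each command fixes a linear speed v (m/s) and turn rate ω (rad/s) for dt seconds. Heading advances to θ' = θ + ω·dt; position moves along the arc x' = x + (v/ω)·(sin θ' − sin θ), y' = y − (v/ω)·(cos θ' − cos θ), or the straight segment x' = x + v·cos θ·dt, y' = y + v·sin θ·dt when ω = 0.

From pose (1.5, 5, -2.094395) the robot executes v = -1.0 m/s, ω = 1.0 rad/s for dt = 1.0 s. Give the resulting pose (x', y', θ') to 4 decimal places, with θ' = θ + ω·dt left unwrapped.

θ' = -2.0944 + 1.0·1.0 = -1.0944
R = v/ω = -1.0/1.0 = -1.0000
x' = 1.5 + -1.0000·(sin -1.0944 − sin -2.0944) = 1.5226
y' = 5 − -1.0000·(cos -1.0944 − cos -2.0944) = 5.9586

(1.5226, 5.9586, -1.0944)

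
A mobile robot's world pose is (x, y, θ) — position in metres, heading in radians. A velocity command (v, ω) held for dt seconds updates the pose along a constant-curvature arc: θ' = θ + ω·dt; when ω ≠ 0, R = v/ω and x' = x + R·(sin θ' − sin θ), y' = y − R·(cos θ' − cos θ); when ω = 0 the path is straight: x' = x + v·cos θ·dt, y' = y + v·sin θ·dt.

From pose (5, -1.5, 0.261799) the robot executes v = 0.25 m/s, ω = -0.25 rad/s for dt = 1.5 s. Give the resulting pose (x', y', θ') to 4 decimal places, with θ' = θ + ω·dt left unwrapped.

(5.3718, -1.4723, -0.1132)

θ' = 0.2618 + -0.25·1.5 = -0.1132
R = v/ω = 0.25/-0.25 = -1.0000
x' = 5 + -1.0000·(sin -0.1132 − sin 0.2618) = 5.3718
y' = -1.5 − -1.0000·(cos -0.1132 − cos 0.2618) = -1.4723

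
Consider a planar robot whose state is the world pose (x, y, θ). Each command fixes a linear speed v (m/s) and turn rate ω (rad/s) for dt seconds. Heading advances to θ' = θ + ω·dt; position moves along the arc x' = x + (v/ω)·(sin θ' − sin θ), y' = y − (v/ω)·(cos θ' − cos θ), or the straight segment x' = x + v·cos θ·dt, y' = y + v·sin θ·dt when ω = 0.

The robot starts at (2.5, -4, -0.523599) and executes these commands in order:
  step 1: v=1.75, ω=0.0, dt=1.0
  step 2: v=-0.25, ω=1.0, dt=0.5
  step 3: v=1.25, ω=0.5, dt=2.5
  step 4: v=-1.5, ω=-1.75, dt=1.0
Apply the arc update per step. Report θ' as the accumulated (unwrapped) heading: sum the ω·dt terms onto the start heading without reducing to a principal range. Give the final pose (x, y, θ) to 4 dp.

step 1: θ'=-0.5236 (straight) → pose (4.0155, -4.8750, -0.5236)
step 2: θ'=-0.0236 (R=-0.2500) → pose (3.8964, -4.8416, -0.0236)
step 3: θ'=1.2264 (R=2.5000) → pose (6.3086, -3.1863, 1.2264)
step 4: θ'=-0.5236 (R=0.8571) → pose (5.0733, -3.6393, -0.5236)

(5.0733, -3.6393, -0.5236)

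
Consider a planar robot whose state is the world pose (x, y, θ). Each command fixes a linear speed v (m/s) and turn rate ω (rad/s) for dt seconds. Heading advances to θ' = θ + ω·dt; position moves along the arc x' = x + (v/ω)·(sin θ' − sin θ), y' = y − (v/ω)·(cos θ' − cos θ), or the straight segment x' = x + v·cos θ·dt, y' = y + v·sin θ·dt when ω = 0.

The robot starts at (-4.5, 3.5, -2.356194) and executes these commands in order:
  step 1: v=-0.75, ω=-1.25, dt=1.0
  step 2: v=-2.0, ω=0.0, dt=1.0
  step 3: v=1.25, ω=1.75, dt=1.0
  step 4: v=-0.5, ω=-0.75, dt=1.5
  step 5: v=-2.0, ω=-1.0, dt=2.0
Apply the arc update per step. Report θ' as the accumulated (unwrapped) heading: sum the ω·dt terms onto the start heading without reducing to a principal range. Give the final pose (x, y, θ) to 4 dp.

(-0.2435, 0.2435, -4.9812)

step 1: θ'=-3.6062 (R=0.6000) → pose (-3.8069, 3.6121, -3.6062)
step 2: θ'=-3.6062 (straight) → pose (-2.0189, 2.7160, -3.6062)
step 3: θ'=-1.8562 (R=0.7143) → pose (-3.0243, 2.2785, -1.8562)
step 4: θ'=-2.9812 (R=0.6667) → pose (-2.4911, 2.7489, -2.9812)
step 5: θ'=-4.9812 (R=2.0000) → pose (-0.2435, 0.2435, -4.9812)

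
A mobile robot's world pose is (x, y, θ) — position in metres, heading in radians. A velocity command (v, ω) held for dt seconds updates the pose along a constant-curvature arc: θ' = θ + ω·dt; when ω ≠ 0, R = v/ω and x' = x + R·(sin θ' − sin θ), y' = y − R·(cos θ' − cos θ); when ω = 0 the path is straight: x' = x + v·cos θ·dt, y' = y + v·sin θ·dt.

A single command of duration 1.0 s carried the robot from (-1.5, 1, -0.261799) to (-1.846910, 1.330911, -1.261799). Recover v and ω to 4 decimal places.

v = -0.5000, ω = -1.0000

Δθ = -1.261799 − -0.261799 = -1.000000
ω = Δθ/dt = -1.000000/1.0 = -1.0000
R = Δx/(sin θ' − sin θ) = 0.5000
v = R·ω = 0.5000·-1.0000 = -0.5000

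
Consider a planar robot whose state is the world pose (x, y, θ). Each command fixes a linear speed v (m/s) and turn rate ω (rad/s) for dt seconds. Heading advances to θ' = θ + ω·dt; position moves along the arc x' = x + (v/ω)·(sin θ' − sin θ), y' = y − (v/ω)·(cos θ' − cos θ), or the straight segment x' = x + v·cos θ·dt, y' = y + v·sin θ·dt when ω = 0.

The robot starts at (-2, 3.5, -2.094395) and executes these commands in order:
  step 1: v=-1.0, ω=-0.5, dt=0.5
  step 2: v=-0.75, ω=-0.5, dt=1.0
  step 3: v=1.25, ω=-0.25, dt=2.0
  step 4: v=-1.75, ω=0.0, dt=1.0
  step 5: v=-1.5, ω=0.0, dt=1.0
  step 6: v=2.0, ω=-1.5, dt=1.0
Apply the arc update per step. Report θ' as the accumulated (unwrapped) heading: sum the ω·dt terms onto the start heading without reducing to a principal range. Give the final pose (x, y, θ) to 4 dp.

(-1.4060, 4.9938, -4.8444)

step 1: θ'=-2.3444 (R=2.0000) → pose (-1.6988, 3.8974, -2.3444)
step 2: θ'=-2.8444 (R=1.5000) → pose (-1.0649, 4.2836, -2.8444)
step 3: θ'=-3.3444 (R=-5.0000) → pose (-3.5362, 4.1669, -3.3444)
step 4: θ'=-3.3444 (straight) → pose (-1.8221, 3.8144, -3.3444)
step 5: θ'=-3.3444 (straight) → pose (-0.3528, 3.5123, -3.3444)
step 6: θ'=-4.8444 (R=-1.3333) → pose (-1.4060, 4.9938, -4.8444)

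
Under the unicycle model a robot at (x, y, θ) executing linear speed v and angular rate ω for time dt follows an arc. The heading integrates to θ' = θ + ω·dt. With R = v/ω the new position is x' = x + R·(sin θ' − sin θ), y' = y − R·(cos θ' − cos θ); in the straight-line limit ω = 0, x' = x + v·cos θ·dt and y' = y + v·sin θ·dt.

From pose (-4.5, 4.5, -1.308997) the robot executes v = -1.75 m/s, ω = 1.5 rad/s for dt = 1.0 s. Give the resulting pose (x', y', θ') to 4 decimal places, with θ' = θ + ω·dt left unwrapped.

(-5.8484, 5.3435, 0.1910)

θ' = -1.3090 + 1.5·1.0 = 0.1910
R = v/ω = -1.75/1.5 = -1.1667
x' = -4.5 + -1.1667·(sin 0.1910 − sin -1.3090) = -5.8484
y' = 4.5 − -1.1667·(cos 0.1910 − cos -1.3090) = 5.3435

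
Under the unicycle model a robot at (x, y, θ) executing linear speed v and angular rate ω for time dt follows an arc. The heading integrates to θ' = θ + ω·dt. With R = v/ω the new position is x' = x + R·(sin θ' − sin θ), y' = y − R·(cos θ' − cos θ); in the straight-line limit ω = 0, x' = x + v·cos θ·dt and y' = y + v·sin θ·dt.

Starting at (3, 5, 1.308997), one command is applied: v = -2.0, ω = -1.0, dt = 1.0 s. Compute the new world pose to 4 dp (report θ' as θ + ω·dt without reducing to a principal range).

θ' = 1.3090 + -1.0·1.0 = 0.3090
R = v/ω = -2.0/-1.0 = 2.0000
x' = 3 + 2.0000·(sin 0.3090 − sin 1.3090) = 1.6764
y' = 5 − 2.0000·(cos 0.3090 − cos 1.3090) = 3.6124

(1.6764, 3.6124, 0.3090)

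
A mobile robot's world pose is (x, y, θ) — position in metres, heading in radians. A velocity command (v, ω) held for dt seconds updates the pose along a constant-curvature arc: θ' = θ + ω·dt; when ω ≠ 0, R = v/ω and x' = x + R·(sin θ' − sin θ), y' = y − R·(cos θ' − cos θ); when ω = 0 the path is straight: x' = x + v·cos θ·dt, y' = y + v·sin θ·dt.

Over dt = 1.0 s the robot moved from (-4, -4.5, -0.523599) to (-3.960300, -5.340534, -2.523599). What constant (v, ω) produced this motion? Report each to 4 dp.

v = 1.0000, ω = -2.0000

Δθ = -2.523599 − -0.523599 = -2.000000
ω = Δθ/dt = -2.000000/1.0 = -2.0000
R = −Δy/(cos θ' − cos θ) = -0.5000
v = R·ω = -0.5000·-2.0000 = 1.0000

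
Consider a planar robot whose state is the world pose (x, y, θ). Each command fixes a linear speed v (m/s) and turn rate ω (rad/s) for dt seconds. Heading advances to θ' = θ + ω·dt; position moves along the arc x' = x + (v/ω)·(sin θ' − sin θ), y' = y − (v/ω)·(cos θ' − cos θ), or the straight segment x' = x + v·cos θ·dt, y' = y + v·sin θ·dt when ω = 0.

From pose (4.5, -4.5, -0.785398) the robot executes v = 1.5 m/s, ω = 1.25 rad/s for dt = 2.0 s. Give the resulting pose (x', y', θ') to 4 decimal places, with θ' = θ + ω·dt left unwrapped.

(6.5361, -3.4795, 1.7146)

θ' = -0.7854 + 1.25·2.0 = 1.7146
R = v/ω = 1.5/1.25 = 1.2000
x' = 4.5 + 1.2000·(sin 1.7146 − sin -0.7854) = 6.5361
y' = -4.5 − 1.2000·(cos 1.7146 − cos -0.7854) = -3.4795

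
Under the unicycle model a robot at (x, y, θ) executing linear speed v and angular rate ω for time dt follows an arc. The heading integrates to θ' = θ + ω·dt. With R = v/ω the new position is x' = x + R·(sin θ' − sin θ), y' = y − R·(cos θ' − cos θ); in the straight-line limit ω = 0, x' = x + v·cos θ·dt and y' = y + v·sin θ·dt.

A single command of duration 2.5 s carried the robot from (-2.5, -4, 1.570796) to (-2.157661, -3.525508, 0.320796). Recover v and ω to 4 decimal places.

v = 0.2500, ω = -0.5000

Δθ = 0.320796 − 1.570796 = -1.250000
ω = Δθ/dt = -1.250000/2.5 = -0.5000
R = −Δy/(cos θ' − cos θ) = -0.5000
v = R·ω = -0.5000·-0.5000 = 0.2500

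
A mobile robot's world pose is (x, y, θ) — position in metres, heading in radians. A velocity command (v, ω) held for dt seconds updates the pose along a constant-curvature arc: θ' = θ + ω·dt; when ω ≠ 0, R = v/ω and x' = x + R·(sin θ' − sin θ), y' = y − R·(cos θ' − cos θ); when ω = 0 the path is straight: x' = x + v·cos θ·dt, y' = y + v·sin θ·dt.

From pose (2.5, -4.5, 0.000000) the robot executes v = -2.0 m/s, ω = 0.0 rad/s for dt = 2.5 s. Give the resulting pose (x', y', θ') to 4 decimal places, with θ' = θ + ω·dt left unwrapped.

θ' = 0.0000 + 0.0·2.5 = 0.0000
ω = 0 → straight: x' = 2.5 + -2.0·cos(0.0000)·2.5 = -2.5000
y' = -4.5 + -2.0·sin(0.0000)·2.5 = -4.5000

(-2.5000, -4.5000, 0.0000)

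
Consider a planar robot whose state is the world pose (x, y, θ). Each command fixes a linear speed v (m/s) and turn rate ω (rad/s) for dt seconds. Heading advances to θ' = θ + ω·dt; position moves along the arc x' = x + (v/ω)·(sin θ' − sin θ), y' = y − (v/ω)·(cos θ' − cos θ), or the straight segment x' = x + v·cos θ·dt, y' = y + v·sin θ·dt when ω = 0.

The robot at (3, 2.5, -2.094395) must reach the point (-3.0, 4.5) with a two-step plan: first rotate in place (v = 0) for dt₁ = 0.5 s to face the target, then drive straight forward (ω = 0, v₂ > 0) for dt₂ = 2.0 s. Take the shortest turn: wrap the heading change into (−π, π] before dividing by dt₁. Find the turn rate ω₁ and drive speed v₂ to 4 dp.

ω₁ = -2.7379, v₂ = 3.1623

heading to target = atan2(4.5−2.5, -3−3) = 2.8198
Δθ = wrap(2.8198 − -2.0944) = -1.3689; ω₁ = Δθ/dt₁ = -2.7379
distance = √((-3−3)² + (4.5−2.5)²) = 6.3246; v₂ = distance/dt₂ = 3.1623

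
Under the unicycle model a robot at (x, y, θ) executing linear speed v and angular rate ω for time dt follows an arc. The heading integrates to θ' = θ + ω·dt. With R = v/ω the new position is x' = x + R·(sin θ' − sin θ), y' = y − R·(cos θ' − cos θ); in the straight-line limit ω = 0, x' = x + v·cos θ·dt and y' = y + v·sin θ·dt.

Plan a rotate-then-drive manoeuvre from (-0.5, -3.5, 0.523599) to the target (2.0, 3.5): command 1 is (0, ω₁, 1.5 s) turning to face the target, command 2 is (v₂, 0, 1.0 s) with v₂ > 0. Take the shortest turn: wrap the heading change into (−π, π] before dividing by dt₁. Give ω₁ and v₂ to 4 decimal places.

heading to target = atan2(3.5−-3.5, 2−-0.5) = 1.2278
Δθ = wrap(1.2278 − 0.5236) = 0.7042; ω₁ = Δθ/dt₁ = 0.4694
distance = √((2−-0.5)² + (3.5−-3.5)²) = 7.4330; v₂ = distance/dt₂ = 7.4330

ω₁ = 0.4694, v₂ = 7.4330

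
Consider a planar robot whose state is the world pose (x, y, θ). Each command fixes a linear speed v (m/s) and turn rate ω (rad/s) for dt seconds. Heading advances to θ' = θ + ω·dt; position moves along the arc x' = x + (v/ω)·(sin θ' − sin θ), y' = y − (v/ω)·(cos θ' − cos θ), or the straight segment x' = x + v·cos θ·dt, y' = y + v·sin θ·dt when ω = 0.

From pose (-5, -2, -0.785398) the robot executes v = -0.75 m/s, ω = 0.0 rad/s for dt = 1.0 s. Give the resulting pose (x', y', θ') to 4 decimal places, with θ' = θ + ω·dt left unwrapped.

θ' = -0.7854 + 0.0·1.0 = -0.7854
ω = 0 → straight: x' = -5 + -0.75·cos(-0.7854)·1.0 = -5.5303
y' = -2 + -0.75·sin(-0.7854)·1.0 = -1.4697

(-5.5303, -1.4697, -0.7854)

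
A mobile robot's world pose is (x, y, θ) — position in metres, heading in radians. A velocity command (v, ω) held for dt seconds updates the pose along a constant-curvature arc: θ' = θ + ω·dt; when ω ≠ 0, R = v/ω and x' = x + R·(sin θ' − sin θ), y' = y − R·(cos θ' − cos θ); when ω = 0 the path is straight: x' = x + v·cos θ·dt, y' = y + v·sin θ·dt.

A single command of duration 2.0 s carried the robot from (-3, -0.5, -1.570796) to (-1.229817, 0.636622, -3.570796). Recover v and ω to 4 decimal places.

Δθ = -3.570796 − -1.570796 = -2.000000
ω = Δθ/dt = -2.000000/2.0 = -1.0000
R = Δx/(sin θ' − sin θ) = 1.2500
v = R·ω = 1.2500·-1.0000 = -1.2500

v = -1.2500, ω = -1.0000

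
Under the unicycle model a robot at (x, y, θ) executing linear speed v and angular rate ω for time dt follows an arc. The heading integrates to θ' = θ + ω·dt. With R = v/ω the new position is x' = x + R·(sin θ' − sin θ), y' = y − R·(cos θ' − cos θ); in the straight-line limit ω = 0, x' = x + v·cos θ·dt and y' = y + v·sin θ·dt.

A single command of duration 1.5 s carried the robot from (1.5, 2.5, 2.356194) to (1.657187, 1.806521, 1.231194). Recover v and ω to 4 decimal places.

v = -0.5000, ω = -0.7500

Δθ = 1.231194 − 2.356194 = -1.125000
ω = Δθ/dt = -1.125000/1.5 = -0.7500
R = −Δy/(cos θ' − cos θ) = 0.6667
v = R·ω = 0.6667·-0.7500 = -0.5000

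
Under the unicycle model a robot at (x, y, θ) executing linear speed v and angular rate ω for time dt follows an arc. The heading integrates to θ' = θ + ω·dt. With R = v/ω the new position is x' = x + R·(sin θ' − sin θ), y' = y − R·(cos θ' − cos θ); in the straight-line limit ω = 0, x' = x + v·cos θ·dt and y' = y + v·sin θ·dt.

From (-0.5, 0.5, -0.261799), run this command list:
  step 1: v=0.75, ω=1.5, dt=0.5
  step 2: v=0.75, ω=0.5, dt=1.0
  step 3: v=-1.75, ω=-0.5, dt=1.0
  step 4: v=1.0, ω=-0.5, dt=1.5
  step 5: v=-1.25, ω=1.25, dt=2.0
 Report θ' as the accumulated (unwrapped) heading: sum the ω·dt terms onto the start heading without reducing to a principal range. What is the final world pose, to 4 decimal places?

(-0.4566, -1.5440, 2.2382)

step 1: θ'=0.4882 (R=0.5000) → pose (-0.1361, 0.5414, 0.4882)
step 2: θ'=0.9882 (R=1.5000) → pose (0.4129, 1.0409, 0.9882)
step 3: θ'=0.4882 (R=3.5000) → pose (-0.8681, -0.1246, 0.4882)
step 4: θ'=-0.2618 (R=-2.0000) → pose (0.5876, 0.0409, -0.2618)
step 5: θ'=2.2382 (R=-1.0000) → pose (-0.4566, -1.5440, 2.2382)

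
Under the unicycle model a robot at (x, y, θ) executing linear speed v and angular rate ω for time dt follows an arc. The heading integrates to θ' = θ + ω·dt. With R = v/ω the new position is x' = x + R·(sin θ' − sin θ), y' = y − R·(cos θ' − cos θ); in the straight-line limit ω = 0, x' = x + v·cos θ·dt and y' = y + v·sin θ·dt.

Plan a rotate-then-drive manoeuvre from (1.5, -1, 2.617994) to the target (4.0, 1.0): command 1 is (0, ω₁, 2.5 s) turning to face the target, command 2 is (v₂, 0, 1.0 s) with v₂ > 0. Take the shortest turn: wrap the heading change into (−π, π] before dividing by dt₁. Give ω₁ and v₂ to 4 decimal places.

ω₁ = -0.7773, v₂ = 3.2016

heading to target = atan2(1−-1, 4−1.5) = 0.6747
Δθ = wrap(0.6747 − 2.6180) = -1.9433; ω₁ = Δθ/dt₁ = -0.7773
distance = √((4−1.5)² + (1−-1)²) = 3.2016; v₂ = distance/dt₂ = 3.2016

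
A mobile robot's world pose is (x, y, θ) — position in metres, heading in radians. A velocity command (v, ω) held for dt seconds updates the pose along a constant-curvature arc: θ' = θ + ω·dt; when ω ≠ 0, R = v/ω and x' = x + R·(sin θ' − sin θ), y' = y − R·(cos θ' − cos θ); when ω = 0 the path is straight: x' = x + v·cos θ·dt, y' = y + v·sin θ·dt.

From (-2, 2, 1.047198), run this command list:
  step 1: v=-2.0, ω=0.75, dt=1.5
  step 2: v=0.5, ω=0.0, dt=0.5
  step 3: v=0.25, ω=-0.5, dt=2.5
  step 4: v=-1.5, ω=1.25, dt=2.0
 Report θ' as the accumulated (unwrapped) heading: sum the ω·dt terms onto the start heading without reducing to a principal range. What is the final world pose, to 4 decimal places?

(-0.7284, -1.9290, 3.4222)

step 1: θ'=2.1722 (R=-2.6667) → pose (-1.8894, -0.8421, 2.1722)
step 2: θ'=2.1722 (straight) → pose (-2.0308, -0.6360, 2.1722)
step 3: θ'=0.9222 (R=-0.5000) → pose (-2.0170, -0.0511, 0.9222)
step 4: θ'=3.4222 (R=-1.2000) → pose (-0.7284, -1.9290, 3.4222)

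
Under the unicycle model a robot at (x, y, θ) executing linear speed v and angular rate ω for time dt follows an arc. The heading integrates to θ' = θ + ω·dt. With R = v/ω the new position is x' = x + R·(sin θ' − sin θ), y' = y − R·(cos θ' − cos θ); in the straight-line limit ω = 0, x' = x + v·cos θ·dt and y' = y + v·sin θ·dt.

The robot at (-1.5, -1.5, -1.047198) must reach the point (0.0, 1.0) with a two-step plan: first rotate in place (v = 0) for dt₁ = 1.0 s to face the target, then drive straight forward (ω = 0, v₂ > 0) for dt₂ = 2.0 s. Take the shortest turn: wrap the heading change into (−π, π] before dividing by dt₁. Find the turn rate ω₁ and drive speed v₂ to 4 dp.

heading to target = atan2(1−-1.5, 0−-1.5) = 1.0304
Δθ = wrap(1.0304 − -1.0472) = 2.0776; ω₁ = Δθ/dt₁ = 2.0776
distance = √((0−-1.5)² + (1−-1.5)²) = 2.9155; v₂ = distance/dt₂ = 1.4577

ω₁ = 2.0776, v₂ = 1.4577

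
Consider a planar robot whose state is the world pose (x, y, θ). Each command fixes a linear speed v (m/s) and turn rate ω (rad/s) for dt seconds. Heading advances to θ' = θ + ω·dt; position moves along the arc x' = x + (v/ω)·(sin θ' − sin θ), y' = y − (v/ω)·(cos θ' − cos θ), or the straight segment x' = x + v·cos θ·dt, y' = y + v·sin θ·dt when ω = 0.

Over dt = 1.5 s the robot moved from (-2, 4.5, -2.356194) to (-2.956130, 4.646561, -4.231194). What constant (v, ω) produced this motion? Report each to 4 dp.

Δθ = -4.231194 − -2.356194 = -1.875000
ω = Δθ/dt = -1.875000/1.5 = -1.2500
R = Δx/(sin θ' − sin θ) = -0.6000
v = R·ω = -0.6000·-1.2500 = 0.7500

v = 0.7500, ω = -1.2500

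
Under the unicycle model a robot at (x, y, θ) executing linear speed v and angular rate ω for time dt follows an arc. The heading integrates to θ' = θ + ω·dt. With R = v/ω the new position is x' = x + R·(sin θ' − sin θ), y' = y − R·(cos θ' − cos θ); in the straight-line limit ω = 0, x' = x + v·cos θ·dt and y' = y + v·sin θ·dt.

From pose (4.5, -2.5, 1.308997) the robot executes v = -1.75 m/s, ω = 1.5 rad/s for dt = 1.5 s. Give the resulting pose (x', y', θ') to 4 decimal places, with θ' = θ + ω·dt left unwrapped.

(6.0999, -3.8685, 3.5590)

θ' = 1.3090 + 1.5·1.5 = 3.5590
R = v/ω = -1.75/1.5 = -1.1667
x' = 4.5 + -1.1667·(sin 3.5590 − sin 1.3090) = 6.0999
y' = -2.5 − -1.1667·(cos 3.5590 − cos 1.3090) = -3.8685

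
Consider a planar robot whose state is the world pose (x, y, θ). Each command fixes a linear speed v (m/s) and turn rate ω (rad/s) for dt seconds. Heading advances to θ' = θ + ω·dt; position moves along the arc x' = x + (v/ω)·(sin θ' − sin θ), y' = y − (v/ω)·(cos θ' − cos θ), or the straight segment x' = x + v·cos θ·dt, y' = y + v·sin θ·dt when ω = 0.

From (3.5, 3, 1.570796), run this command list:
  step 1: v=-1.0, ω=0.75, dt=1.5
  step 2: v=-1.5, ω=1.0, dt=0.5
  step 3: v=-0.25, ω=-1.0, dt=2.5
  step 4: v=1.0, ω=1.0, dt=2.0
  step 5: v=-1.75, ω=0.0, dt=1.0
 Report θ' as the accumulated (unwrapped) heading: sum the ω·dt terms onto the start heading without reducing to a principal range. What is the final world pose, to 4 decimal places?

step 1: θ'=2.6958 (R=-1.3333) → pose (4.2584, 1.7970, 2.6958)
step 2: θ'=3.1958 (R=-1.5000) → pose (4.9865, 1.6526, 3.1958)
step 3: θ'=0.6958 (R=0.2500) → pose (5.1603, 1.2111, 0.6958)
step 4: θ'=2.6958 (R=1.0000) → pose (4.9504, 2.8809, 2.6958)
step 5: θ'=2.6958 (straight) → pose (6.5294, 2.1263, 2.6958)

(6.5294, 2.1263, 2.6958)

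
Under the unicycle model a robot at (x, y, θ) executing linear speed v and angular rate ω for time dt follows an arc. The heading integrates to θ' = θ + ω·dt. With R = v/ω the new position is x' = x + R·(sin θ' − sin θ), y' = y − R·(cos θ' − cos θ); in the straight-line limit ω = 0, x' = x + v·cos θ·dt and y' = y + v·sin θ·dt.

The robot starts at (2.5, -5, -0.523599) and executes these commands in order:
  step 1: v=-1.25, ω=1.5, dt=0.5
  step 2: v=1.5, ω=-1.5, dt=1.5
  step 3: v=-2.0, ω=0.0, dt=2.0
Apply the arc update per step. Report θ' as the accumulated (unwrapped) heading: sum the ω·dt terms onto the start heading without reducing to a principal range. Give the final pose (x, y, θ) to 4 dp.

step 1: θ'=0.2264 (R=-0.8333) → pose (1.8963, -4.9096, 0.2264)
step 2: θ'=-2.0236 (R=-1.0000) → pose (3.0200, -6.3216, -2.0236)
step 3: θ'=-2.0236 (straight) → pose (4.7699, -2.7247, -2.0236)

(4.7699, -2.7247, -2.0236)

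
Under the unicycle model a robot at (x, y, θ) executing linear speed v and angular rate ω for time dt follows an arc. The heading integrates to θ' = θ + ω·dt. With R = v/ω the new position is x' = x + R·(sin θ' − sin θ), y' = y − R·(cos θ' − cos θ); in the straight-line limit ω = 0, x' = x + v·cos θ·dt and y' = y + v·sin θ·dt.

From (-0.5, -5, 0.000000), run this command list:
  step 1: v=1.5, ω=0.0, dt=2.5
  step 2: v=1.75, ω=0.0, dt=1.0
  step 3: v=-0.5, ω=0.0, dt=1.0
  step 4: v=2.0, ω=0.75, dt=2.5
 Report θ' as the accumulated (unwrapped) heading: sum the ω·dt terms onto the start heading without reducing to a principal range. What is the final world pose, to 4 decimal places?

(7.0442, -1.5346, 1.8750)

step 1: θ'=0.0000 (straight) → pose (3.2500, -5.0000, 0.0000)
step 2: θ'=0.0000 (straight) → pose (5.0000, -5.0000, 0.0000)
step 3: θ'=0.0000 (straight) → pose (4.5000, -5.0000, 0.0000)
step 4: θ'=1.8750 (R=2.6667) → pose (7.0442, -1.5346, 1.8750)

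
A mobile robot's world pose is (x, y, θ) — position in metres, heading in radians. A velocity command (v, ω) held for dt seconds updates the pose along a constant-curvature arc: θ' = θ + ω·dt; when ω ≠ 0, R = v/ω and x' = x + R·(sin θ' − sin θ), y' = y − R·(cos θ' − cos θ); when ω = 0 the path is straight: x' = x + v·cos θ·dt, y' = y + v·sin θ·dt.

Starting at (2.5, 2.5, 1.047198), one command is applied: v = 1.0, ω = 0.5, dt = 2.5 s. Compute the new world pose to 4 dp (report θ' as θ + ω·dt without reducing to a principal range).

(2.2631, 4.8284, 2.2972)

θ' = 1.0472 + 0.5·2.5 = 2.2972
R = v/ω = 1.0/0.5 = 2.0000
x' = 2.5 + 2.0000·(sin 2.2972 − sin 1.0472) = 2.2631
y' = 2.5 − 2.0000·(cos 2.2972 − cos 1.0472) = 4.8284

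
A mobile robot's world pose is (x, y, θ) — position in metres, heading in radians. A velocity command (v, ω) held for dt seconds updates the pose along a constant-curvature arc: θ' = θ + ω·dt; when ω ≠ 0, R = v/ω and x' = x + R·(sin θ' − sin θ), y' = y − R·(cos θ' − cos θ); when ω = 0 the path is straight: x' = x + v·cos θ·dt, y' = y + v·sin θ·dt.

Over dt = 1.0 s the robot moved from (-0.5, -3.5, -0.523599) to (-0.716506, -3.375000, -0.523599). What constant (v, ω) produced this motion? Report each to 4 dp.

v = -0.2500, ω = 0.0000

Δθ = -0.523599 − -0.523599 = 0.000000
ω = Δθ/dt = 0.000000/1.0 = 0.0000
ω = 0 → v = (Δx·cos θ + Δy·sin θ)/dt = -0.2500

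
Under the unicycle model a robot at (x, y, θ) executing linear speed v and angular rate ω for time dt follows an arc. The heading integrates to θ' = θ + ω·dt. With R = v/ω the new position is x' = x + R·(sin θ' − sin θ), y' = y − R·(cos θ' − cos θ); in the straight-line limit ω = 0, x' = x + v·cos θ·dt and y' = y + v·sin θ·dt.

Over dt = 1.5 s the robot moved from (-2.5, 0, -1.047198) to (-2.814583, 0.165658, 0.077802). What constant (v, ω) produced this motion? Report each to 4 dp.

Δθ = 0.077802 − -1.047198 = 1.125000
ω = Δθ/dt = 1.125000/1.5 = 0.7500
R = Δx/(sin θ' − sin θ) = -0.3333
v = R·ω = -0.3333·0.7500 = -0.2500

v = -0.2500, ω = 0.7500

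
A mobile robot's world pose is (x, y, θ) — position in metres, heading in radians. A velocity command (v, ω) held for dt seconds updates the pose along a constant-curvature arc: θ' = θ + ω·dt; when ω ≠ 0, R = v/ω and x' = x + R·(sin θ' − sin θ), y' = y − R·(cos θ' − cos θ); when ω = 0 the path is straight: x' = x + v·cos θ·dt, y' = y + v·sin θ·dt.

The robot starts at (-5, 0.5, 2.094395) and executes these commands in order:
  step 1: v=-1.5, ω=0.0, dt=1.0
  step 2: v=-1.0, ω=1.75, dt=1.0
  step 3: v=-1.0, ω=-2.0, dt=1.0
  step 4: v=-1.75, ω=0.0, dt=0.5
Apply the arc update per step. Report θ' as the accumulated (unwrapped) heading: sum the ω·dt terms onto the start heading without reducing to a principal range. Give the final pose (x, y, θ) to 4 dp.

(-2.3448, -2.0382, 1.8444)

step 1: θ'=2.0944 (straight) → pose (-4.2500, -0.7990, 2.0944)
step 2: θ'=3.8444 (R=-0.5714) → pose (-3.3858, -0.9493, 3.8444)
step 3: θ'=1.8444 (R=0.5000) → pose (-2.5812, -1.1958, 1.8444)
step 4: θ'=1.8444 (straight) → pose (-2.3448, -2.0382, 1.8444)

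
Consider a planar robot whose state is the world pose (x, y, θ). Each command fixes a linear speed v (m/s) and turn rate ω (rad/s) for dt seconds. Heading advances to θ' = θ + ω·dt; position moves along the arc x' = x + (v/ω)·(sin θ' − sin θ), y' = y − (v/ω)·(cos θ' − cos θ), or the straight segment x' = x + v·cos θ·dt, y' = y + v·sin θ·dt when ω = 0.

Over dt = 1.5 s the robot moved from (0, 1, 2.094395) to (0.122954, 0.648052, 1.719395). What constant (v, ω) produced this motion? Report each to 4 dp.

Δθ = 1.719395 − 2.094395 = -0.375000
ω = Δθ/dt = -0.375000/1.5 = -0.2500
R = −Δy/(cos θ' − cos θ) = 1.0000
v = R·ω = 1.0000·-0.2500 = -0.2500

v = -0.2500, ω = -0.2500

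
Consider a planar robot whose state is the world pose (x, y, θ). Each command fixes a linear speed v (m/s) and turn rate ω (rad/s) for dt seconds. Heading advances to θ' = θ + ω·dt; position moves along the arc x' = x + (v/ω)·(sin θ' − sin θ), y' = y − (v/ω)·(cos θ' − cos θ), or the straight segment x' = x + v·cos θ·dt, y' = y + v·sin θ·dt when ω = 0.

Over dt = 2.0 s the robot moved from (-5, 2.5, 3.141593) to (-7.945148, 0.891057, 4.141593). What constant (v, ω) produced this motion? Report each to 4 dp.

v = 1.7500, ω = 0.5000

Δθ = 4.141593 − 3.141593 = 1.000000
ω = Δθ/dt = 1.000000/2.0 = 0.5000
R = Δx/(sin θ' − sin θ) = 3.5000
v = R·ω = 3.5000·0.5000 = 1.7500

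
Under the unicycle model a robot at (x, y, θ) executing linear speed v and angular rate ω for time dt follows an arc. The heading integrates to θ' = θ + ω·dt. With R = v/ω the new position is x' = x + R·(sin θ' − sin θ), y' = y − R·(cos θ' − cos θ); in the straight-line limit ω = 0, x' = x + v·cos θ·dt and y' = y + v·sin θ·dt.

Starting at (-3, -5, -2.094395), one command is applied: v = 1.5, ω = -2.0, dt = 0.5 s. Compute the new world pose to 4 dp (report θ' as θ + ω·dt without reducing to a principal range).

θ' = -2.0944 + -2.0·0.5 = -3.0944
R = v/ω = 1.5/-2.0 = -0.7500
x' = -3 + -0.7500·(sin -3.0944 − sin -2.0944) = -3.6141
y' = -5 − -0.7500·(cos -3.0944 − cos -2.0944) = -5.3742

(-3.6141, -5.3742, -3.0944)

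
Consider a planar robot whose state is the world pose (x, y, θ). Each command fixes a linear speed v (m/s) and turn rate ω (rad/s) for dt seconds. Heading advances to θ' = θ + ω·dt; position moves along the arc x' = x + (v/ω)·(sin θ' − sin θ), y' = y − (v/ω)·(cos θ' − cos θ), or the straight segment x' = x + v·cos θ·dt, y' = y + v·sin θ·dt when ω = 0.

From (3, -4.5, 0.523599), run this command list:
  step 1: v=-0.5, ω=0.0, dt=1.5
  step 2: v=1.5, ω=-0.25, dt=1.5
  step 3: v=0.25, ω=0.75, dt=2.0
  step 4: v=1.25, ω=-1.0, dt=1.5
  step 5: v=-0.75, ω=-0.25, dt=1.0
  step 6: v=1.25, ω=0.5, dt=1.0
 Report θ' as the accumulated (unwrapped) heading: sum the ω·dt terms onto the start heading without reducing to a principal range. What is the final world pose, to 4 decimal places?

(6.2818, -2.2828, 0.3986)

step 1: θ'=0.5236 (straight) → pose (2.3505, -4.8750, 0.5236)
step 2: θ'=0.1486 (R=-6.0000) → pose (4.4622, -4.1373, 0.1486)
step 3: θ'=1.6486 (R=0.3333) → pose (4.7451, -3.7817, 1.6486)
step 4: θ'=0.1486 (R=-1.2500) → pose (5.8063, -2.4483, 0.1486)
step 5: θ'=-0.1014 (R=3.0000) → pose (5.0585, -2.4660, -0.1014)
step 6: θ'=0.3986 (R=2.5000) → pose (6.2818, -2.2828, 0.3986)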